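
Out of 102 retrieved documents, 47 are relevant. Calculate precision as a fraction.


Precision = relevant_retrieved / total_retrieved
= 47 / 102
= 47 / (47 + 55)
= 47/102

47/102


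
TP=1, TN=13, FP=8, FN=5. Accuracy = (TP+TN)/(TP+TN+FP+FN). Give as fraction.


Accuracy = (TP + TN) / (TP + TN + FP + FN)
TP + TN = 1 + 13 = 14
Total = 1 + 13 + 8 + 5 = 27
Accuracy = 14 / 27 = 14/27

14/27


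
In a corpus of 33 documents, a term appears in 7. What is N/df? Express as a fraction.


IDF ratio = N / df
= 33 / 7
= 33/7

33/7


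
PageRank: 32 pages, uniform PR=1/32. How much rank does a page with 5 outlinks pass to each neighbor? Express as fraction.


Initial PR = 1/32 = 1/32
Outlinks = 5
Contribution per link = PR / outlinks
= 1/32 / 5
= 1/160

1/160


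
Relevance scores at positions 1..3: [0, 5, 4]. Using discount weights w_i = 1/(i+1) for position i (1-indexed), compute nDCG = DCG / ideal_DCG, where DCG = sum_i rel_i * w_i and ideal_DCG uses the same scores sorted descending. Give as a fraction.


Position discount weights w_i = 1/(i+1) for i=1..3:
Weights = [1/2, 1/3, 1/4]
Actual relevance: [0, 5, 4]
DCG = 0/2 + 5/3 + 4/4 = 8/3
Ideal relevance (sorted desc): [5, 4, 0]
Ideal DCG = 5/2 + 4/3 + 0/4 = 23/6
nDCG = DCG / ideal_DCG = 8/3 / 23/6 = 16/23

16/23


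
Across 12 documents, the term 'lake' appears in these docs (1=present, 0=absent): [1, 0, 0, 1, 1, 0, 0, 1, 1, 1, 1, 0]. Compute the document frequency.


Checking each document for 'lake':
Doc 1: present
Doc 2: absent
Doc 3: absent
Doc 4: present
Doc 5: present
Doc 6: absent
Doc 7: absent
Doc 8: present
Doc 9: present
Doc 10: present
Doc 11: present
Doc 12: absent
df = sum of presences = 1 + 0 + 0 + 1 + 1 + 0 + 0 + 1 + 1 + 1 + 1 + 0 = 7

7


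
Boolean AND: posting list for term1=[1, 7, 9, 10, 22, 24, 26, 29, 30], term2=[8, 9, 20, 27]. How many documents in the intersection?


Boolean AND: find intersection of posting lists
term1 docs: [1, 7, 9, 10, 22, 24, 26, 29, 30]
term2 docs: [8, 9, 20, 27]
Intersection: [9]
|intersection| = 1

1


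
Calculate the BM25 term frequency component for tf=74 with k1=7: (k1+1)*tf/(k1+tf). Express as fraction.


BM25 TF component = (k1+1)*tf / (k1+tf)
k1 = 7, tf = 74
Numerator = (7+1)*74 = 592
Denominator = 7 + 74 = 81
= 592/81 = 592/81

592/81


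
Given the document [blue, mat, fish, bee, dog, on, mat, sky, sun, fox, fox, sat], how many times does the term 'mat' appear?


Document has 12 words
Scanning for 'mat':
Found at positions: [1, 6]
Count = 2

2


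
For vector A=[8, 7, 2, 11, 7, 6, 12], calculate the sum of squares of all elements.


|A|^2 = sum of squared components
A[0]^2 = 8^2 = 64
A[1]^2 = 7^2 = 49
A[2]^2 = 2^2 = 4
A[3]^2 = 11^2 = 121
A[4]^2 = 7^2 = 49
A[5]^2 = 6^2 = 36
A[6]^2 = 12^2 = 144
Sum = 64 + 49 + 4 + 121 + 49 + 36 + 144 = 467

467


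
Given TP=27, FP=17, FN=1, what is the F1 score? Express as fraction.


F1 = 2 * P * R / (P + R)
P = TP/(TP+FP) = 27/44 = 27/44
R = TP/(TP+FN) = 27/28 = 27/28
2 * P * R = 2 * 27/44 * 27/28 = 729/616
P + R = 27/44 + 27/28 = 243/154
F1 = 729/616 / 243/154 = 3/4

3/4


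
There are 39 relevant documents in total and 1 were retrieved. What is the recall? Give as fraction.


Recall = retrieved_relevant / total_relevant
= 1 / 39
= 1 / (1 + 38)
= 1/39

1/39


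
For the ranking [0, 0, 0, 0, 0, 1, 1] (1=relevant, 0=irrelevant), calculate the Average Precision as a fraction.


Computing P@k for each relevant position:
Position 1: not relevant
Position 2: not relevant
Position 3: not relevant
Position 4: not relevant
Position 5: not relevant
Position 6: relevant, P@6 = 1/6 = 1/6
Position 7: relevant, P@7 = 2/7 = 2/7
Sum of P@k = 1/6 + 2/7 = 19/42
AP = 19/42 / 2 = 19/84

19/84


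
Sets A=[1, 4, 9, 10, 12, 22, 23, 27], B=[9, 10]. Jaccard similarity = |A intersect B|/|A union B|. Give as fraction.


A intersect B = [9, 10]
|A intersect B| = 2
A union B = [1, 4, 9, 10, 12, 22, 23, 27]
|A union B| = 8
Jaccard = 2/8 = 1/4

1/4


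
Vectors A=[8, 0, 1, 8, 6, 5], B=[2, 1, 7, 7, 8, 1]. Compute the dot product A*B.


Dot product = sum of element-wise products
A[0]*B[0] = 8*2 = 16
A[1]*B[1] = 0*1 = 0
A[2]*B[2] = 1*7 = 7
A[3]*B[3] = 8*7 = 56
A[4]*B[4] = 6*8 = 48
A[5]*B[5] = 5*1 = 5
Sum = 16 + 0 + 7 + 56 + 48 + 5 = 132

132


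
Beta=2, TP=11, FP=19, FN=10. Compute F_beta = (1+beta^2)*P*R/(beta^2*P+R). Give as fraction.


P = TP/(TP+FP) = 11/30 = 11/30
R = TP/(TP+FN) = 11/21 = 11/21
beta^2 = 2^2 = 4
(1 + beta^2) = 5
Numerator = (1+beta^2)*P*R = 121/126
Denominator = beta^2*P + R = 22/15 + 11/21 = 209/105
F_beta = 55/114

55/114


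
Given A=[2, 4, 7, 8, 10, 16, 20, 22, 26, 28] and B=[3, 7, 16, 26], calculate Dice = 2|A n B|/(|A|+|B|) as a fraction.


A intersect B = [7, 16, 26]
|A intersect B| = 3
|A| = 10, |B| = 4
Dice = 2*3 / (10+4)
= 6 / 14 = 3/7

3/7


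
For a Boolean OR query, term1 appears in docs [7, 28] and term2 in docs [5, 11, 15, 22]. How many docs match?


Boolean OR: find union of posting lists
term1 docs: [7, 28]
term2 docs: [5, 11, 15, 22]
Union: [5, 7, 11, 15, 22, 28]
|union| = 6

6


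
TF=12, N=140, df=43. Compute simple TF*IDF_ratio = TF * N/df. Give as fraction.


TF * (N/df)
= 12 * (140/43)
= 12 * 140/43
= 1680/43

1680/43


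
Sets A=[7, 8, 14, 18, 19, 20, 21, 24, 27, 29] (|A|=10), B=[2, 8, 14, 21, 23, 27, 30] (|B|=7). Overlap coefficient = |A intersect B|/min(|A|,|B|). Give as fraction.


A intersect B = [8, 14, 21, 27]
|A intersect B| = 4
min(|A|, |B|) = min(10, 7) = 7
Overlap = 4 / 7 = 4/7

4/7


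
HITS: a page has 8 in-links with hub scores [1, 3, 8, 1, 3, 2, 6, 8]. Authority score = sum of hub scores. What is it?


Authority = sum of hub scores of in-linkers
In-link 1: hub score = 1
In-link 2: hub score = 3
In-link 3: hub score = 8
In-link 4: hub score = 1
In-link 5: hub score = 3
In-link 6: hub score = 2
In-link 7: hub score = 6
In-link 8: hub score = 8
Authority = 1 + 3 + 8 + 1 + 3 + 2 + 6 + 8 = 32

32


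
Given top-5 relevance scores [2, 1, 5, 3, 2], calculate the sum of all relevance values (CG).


Cumulative Gain = sum of relevance scores
Position 1: rel=2, running sum=2
Position 2: rel=1, running sum=3
Position 3: rel=5, running sum=8
Position 4: rel=3, running sum=11
Position 5: rel=2, running sum=13
CG = 13

13


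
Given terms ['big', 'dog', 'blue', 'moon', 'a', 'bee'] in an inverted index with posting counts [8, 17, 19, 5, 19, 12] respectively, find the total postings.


Summing posting list sizes:
'big': 8 postings
'dog': 17 postings
'blue': 19 postings
'moon': 5 postings
'a': 19 postings
'bee': 12 postings
Total = 8 + 17 + 19 + 5 + 19 + 12 = 80

80


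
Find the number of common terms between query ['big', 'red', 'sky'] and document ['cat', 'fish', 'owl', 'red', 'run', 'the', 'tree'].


Query terms: ['big', 'red', 'sky']
Document terms: ['cat', 'fish', 'owl', 'red', 'run', 'the', 'tree']
Common terms: ['red']
Overlap count = 1

1


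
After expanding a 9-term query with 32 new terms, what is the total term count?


Original terms: 9
Expansion terms: 32
Total = 9 + 32 = 41

41


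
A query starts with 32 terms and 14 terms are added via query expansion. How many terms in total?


Original terms: 32
Expansion terms: 14
Total = 32 + 14 = 46

46


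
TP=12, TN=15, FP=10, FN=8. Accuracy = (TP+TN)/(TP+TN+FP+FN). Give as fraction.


Accuracy = (TP + TN) / (TP + TN + FP + FN)
TP + TN = 12 + 15 = 27
Total = 12 + 15 + 10 + 8 = 45
Accuracy = 27 / 45 = 3/5

3/5


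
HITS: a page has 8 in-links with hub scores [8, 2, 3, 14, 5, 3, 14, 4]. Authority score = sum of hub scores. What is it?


Authority = sum of hub scores of in-linkers
In-link 1: hub score = 8
In-link 2: hub score = 2
In-link 3: hub score = 3
In-link 4: hub score = 14
In-link 5: hub score = 5
In-link 6: hub score = 3
In-link 7: hub score = 14
In-link 8: hub score = 4
Authority = 8 + 2 + 3 + 14 + 5 + 3 + 14 + 4 = 53

53


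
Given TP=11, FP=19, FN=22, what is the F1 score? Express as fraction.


F1 = 2 * P * R / (P + R)
P = TP/(TP+FP) = 11/30 = 11/30
R = TP/(TP+FN) = 11/33 = 1/3
2 * P * R = 2 * 11/30 * 1/3 = 11/45
P + R = 11/30 + 1/3 = 7/10
F1 = 11/45 / 7/10 = 22/63

22/63


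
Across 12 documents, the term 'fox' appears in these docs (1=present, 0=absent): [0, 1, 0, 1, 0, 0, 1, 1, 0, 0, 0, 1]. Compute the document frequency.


Checking each document for 'fox':
Doc 1: absent
Doc 2: present
Doc 3: absent
Doc 4: present
Doc 5: absent
Doc 6: absent
Doc 7: present
Doc 8: present
Doc 9: absent
Doc 10: absent
Doc 11: absent
Doc 12: present
df = sum of presences = 0 + 1 + 0 + 1 + 0 + 0 + 1 + 1 + 0 + 0 + 0 + 1 = 5

5


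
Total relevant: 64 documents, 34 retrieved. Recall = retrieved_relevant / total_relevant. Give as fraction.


Recall = retrieved_relevant / total_relevant
= 34 / 64
= 34 / (34 + 30)
= 17/32

17/32


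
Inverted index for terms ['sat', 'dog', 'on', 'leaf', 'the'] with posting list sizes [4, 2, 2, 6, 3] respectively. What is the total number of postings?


Summing posting list sizes:
'sat': 4 postings
'dog': 2 postings
'on': 2 postings
'leaf': 6 postings
'the': 3 postings
Total = 4 + 2 + 2 + 6 + 3 = 17

17


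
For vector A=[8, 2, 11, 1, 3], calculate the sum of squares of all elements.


|A|^2 = sum of squared components
A[0]^2 = 8^2 = 64
A[1]^2 = 2^2 = 4
A[2]^2 = 11^2 = 121
A[3]^2 = 1^2 = 1
A[4]^2 = 3^2 = 9
Sum = 64 + 4 + 121 + 1 + 9 = 199

199


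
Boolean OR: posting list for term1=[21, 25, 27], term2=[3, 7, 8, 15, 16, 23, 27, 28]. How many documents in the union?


Boolean OR: find union of posting lists
term1 docs: [21, 25, 27]
term2 docs: [3, 7, 8, 15, 16, 23, 27, 28]
Union: [3, 7, 8, 15, 16, 21, 23, 25, 27, 28]
|union| = 10

10


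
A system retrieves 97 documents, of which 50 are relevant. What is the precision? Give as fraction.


Precision = relevant_retrieved / total_retrieved
= 50 / 97
= 50 / (50 + 47)
= 50/97

50/97


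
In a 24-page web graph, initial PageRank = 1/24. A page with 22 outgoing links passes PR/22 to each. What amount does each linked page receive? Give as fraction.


Initial PR = 1/24 = 1/24
Outlinks = 22
Contribution per link = PR / outlinks
= 1/24 / 22
= 1/528

1/528


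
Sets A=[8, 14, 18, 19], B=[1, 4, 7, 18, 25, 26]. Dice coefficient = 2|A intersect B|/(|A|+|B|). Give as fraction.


A intersect B = [18]
|A intersect B| = 1
|A| = 4, |B| = 6
Dice = 2*1 / (4+6)
= 2 / 10 = 1/5

1/5


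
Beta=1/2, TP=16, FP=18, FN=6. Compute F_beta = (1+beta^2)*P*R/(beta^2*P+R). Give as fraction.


P = TP/(TP+FP) = 16/34 = 8/17
R = TP/(TP+FN) = 16/22 = 8/11
beta^2 = 1/2^2 = 1/4
(1 + beta^2) = 5/4
Numerator = (1+beta^2)*P*R = 80/187
Denominator = beta^2*P + R = 2/17 + 8/11 = 158/187
F_beta = 40/79

40/79


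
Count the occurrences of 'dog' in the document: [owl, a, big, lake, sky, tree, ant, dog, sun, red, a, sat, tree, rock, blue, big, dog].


Document has 17 words
Scanning for 'dog':
Found at positions: [7, 16]
Count = 2

2


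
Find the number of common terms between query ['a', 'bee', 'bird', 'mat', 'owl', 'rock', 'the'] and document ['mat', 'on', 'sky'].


Query terms: ['a', 'bee', 'bird', 'mat', 'owl', 'rock', 'the']
Document terms: ['mat', 'on', 'sky']
Common terms: ['mat']
Overlap count = 1

1


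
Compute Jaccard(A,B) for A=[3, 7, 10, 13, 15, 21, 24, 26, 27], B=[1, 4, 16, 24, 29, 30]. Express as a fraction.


A intersect B = [24]
|A intersect B| = 1
A union B = [1, 3, 4, 7, 10, 13, 15, 16, 21, 24, 26, 27, 29, 30]
|A union B| = 14
Jaccard = 1/14 = 1/14

1/14


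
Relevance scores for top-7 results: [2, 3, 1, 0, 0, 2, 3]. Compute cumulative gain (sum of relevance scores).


Cumulative Gain = sum of relevance scores
Position 1: rel=2, running sum=2
Position 2: rel=3, running sum=5
Position 3: rel=1, running sum=6
Position 4: rel=0, running sum=6
Position 5: rel=0, running sum=6
Position 6: rel=2, running sum=8
Position 7: rel=3, running sum=11
CG = 11

11


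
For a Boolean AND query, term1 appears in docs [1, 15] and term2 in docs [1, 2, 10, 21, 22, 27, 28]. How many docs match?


Boolean AND: find intersection of posting lists
term1 docs: [1, 15]
term2 docs: [1, 2, 10, 21, 22, 27, 28]
Intersection: [1]
|intersection| = 1

1


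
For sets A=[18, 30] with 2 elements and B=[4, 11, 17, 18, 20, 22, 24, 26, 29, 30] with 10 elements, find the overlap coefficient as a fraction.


A intersect B = [18, 30]
|A intersect B| = 2
min(|A|, |B|) = min(2, 10) = 2
Overlap = 2 / 2 = 1

1


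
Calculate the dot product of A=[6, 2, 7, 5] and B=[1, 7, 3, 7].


Dot product = sum of element-wise products
A[0]*B[0] = 6*1 = 6
A[1]*B[1] = 2*7 = 14
A[2]*B[2] = 7*3 = 21
A[3]*B[3] = 5*7 = 35
Sum = 6 + 14 + 21 + 35 = 76

76


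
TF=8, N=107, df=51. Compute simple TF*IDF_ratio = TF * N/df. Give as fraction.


TF * (N/df)
= 8 * (107/51)
= 8 * 107/51
= 856/51

856/51


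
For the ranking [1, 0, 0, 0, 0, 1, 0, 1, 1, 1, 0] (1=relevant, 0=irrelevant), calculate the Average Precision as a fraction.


Computing P@k for each relevant position:
Position 1: relevant, P@1 = 1/1 = 1
Position 2: not relevant
Position 3: not relevant
Position 4: not relevant
Position 5: not relevant
Position 6: relevant, P@6 = 2/6 = 1/3
Position 7: not relevant
Position 8: relevant, P@8 = 3/8 = 3/8
Position 9: relevant, P@9 = 4/9 = 4/9
Position 10: relevant, P@10 = 5/10 = 1/2
Position 11: not relevant
Sum of P@k = 1 + 1/3 + 3/8 + 4/9 + 1/2 = 191/72
AP = 191/72 / 5 = 191/360

191/360


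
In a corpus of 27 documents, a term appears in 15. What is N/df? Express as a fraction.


IDF ratio = N / df
= 27 / 15
= 9/5

9/5


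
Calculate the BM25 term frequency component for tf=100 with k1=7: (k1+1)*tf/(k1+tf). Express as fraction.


BM25 TF component = (k1+1)*tf / (k1+tf)
k1 = 7, tf = 100
Numerator = (7+1)*100 = 800
Denominator = 7 + 100 = 107
= 800/107 = 800/107

800/107


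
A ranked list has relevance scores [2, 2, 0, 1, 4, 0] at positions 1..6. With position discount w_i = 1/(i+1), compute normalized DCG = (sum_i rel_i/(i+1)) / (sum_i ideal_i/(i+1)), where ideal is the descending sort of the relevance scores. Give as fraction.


Position discount weights w_i = 1/(i+1) for i=1..6:
Weights = [1/2, 1/3, 1/4, 1/5, 1/6, 1/7]
Actual relevance: [2, 2, 0, 1, 4, 0]
DCG = 2/2 + 2/3 + 0/4 + 1/5 + 4/6 + 0/7 = 38/15
Ideal relevance (sorted desc): [4, 2, 2, 1, 0, 0]
Ideal DCG = 4/2 + 2/3 + 2/4 + 1/5 + 0/6 + 0/7 = 101/30
nDCG = DCG / ideal_DCG = 38/15 / 101/30 = 76/101

76/101


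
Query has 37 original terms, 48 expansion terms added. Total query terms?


Original terms: 37
Expansion terms: 48
Total = 37 + 48 = 85

85


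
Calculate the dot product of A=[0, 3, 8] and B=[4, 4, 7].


Dot product = sum of element-wise products
A[0]*B[0] = 0*4 = 0
A[1]*B[1] = 3*4 = 12
A[2]*B[2] = 8*7 = 56
Sum = 0 + 12 + 56 = 68

68


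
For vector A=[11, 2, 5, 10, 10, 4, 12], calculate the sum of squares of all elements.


|A|^2 = sum of squared components
A[0]^2 = 11^2 = 121
A[1]^2 = 2^2 = 4
A[2]^2 = 5^2 = 25
A[3]^2 = 10^2 = 100
A[4]^2 = 10^2 = 100
A[5]^2 = 4^2 = 16
A[6]^2 = 12^2 = 144
Sum = 121 + 4 + 25 + 100 + 100 + 16 + 144 = 510

510


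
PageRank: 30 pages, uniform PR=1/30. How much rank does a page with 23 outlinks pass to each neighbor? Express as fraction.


Initial PR = 1/30 = 1/30
Outlinks = 23
Contribution per link = PR / outlinks
= 1/30 / 23
= 1/690

1/690


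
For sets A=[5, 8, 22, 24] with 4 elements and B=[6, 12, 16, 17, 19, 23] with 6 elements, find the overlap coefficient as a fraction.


A intersect B = []
|A intersect B| = 0
min(|A|, |B|) = min(4, 6) = 4
Overlap = 0 / 4 = 0

0


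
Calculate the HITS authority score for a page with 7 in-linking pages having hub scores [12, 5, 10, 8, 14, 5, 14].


Authority = sum of hub scores of in-linkers
In-link 1: hub score = 12
In-link 2: hub score = 5
In-link 3: hub score = 10
In-link 4: hub score = 8
In-link 5: hub score = 14
In-link 6: hub score = 5
In-link 7: hub score = 14
Authority = 12 + 5 + 10 + 8 + 14 + 5 + 14 = 68

68


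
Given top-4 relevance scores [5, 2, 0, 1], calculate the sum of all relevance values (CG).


Cumulative Gain = sum of relevance scores
Position 1: rel=5, running sum=5
Position 2: rel=2, running sum=7
Position 3: rel=0, running sum=7
Position 4: rel=1, running sum=8
CG = 8

8


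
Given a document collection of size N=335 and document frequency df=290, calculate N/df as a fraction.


IDF ratio = N / df
= 335 / 290
= 67/58

67/58


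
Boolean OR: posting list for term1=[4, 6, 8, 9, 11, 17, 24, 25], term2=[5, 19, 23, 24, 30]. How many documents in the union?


Boolean OR: find union of posting lists
term1 docs: [4, 6, 8, 9, 11, 17, 24, 25]
term2 docs: [5, 19, 23, 24, 30]
Union: [4, 5, 6, 8, 9, 11, 17, 19, 23, 24, 25, 30]
|union| = 12

12


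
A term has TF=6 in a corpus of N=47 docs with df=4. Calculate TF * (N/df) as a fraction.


TF * (N/df)
= 6 * (47/4)
= 6 * 47/4
= 141/2

141/2


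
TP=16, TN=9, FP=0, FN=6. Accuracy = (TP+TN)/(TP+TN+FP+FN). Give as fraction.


Accuracy = (TP + TN) / (TP + TN + FP + FN)
TP + TN = 16 + 9 = 25
Total = 16 + 9 + 0 + 6 = 31
Accuracy = 25 / 31 = 25/31

25/31


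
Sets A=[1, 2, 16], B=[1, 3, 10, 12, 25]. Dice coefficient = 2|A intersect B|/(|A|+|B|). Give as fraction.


A intersect B = [1]
|A intersect B| = 1
|A| = 3, |B| = 5
Dice = 2*1 / (3+5)
= 2 / 8 = 1/4

1/4


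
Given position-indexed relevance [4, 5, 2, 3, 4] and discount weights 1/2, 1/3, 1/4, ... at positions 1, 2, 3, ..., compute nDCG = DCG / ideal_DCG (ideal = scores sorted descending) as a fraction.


Position discount weights w_i = 1/(i+1) for i=1..5:
Weights = [1/2, 1/3, 1/4, 1/5, 1/6]
Actual relevance: [4, 5, 2, 3, 4]
DCG = 4/2 + 5/3 + 2/4 + 3/5 + 4/6 = 163/30
Ideal relevance (sorted desc): [5, 4, 4, 3, 2]
Ideal DCG = 5/2 + 4/3 + 4/4 + 3/5 + 2/6 = 173/30
nDCG = DCG / ideal_DCG = 163/30 / 173/30 = 163/173

163/173


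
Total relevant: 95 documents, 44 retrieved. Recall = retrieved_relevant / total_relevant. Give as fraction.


Recall = retrieved_relevant / total_relevant
= 44 / 95
= 44 / (44 + 51)
= 44/95

44/95


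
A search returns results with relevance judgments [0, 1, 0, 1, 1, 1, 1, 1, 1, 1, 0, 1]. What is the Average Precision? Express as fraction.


Computing P@k for each relevant position:
Position 1: not relevant
Position 2: relevant, P@2 = 1/2 = 1/2
Position 3: not relevant
Position 4: relevant, P@4 = 2/4 = 1/2
Position 5: relevant, P@5 = 3/5 = 3/5
Position 6: relevant, P@6 = 4/6 = 2/3
Position 7: relevant, P@7 = 5/7 = 5/7
Position 8: relevant, P@8 = 6/8 = 3/4
Position 9: relevant, P@9 = 7/9 = 7/9
Position 10: relevant, P@10 = 8/10 = 4/5
Position 11: not relevant
Position 12: relevant, P@12 = 9/12 = 3/4
Sum of P@k = 1/2 + 1/2 + 3/5 + 2/3 + 5/7 + 3/4 + 7/9 + 4/5 + 3/4 = 3817/630
AP = 3817/630 / 9 = 3817/5670

3817/5670


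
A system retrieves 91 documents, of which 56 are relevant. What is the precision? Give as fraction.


Precision = relevant_retrieved / total_retrieved
= 56 / 91
= 56 / (56 + 35)
= 8/13

8/13


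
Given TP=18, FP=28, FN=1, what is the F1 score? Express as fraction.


F1 = 2 * P * R / (P + R)
P = TP/(TP+FP) = 18/46 = 9/23
R = TP/(TP+FN) = 18/19 = 18/19
2 * P * R = 2 * 9/23 * 18/19 = 324/437
P + R = 9/23 + 18/19 = 585/437
F1 = 324/437 / 585/437 = 36/65

36/65


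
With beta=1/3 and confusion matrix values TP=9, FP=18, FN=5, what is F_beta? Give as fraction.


P = TP/(TP+FP) = 9/27 = 1/3
R = TP/(TP+FN) = 9/14 = 9/14
beta^2 = 1/3^2 = 1/9
(1 + beta^2) = 10/9
Numerator = (1+beta^2)*P*R = 5/21
Denominator = beta^2*P + R = 1/27 + 9/14 = 257/378
F_beta = 90/257

90/257


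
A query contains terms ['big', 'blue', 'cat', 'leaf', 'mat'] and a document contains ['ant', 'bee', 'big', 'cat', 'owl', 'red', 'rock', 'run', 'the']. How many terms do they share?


Query terms: ['big', 'blue', 'cat', 'leaf', 'mat']
Document terms: ['ant', 'bee', 'big', 'cat', 'owl', 'red', 'rock', 'run', 'the']
Common terms: ['big', 'cat']
Overlap count = 2

2


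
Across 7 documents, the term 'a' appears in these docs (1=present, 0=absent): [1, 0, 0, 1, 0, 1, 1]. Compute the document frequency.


Checking each document for 'a':
Doc 1: present
Doc 2: absent
Doc 3: absent
Doc 4: present
Doc 5: absent
Doc 6: present
Doc 7: present
df = sum of presences = 1 + 0 + 0 + 1 + 0 + 1 + 1 = 4

4


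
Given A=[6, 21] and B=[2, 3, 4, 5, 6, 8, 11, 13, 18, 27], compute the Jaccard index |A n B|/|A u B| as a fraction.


A intersect B = [6]
|A intersect B| = 1
A union B = [2, 3, 4, 5, 6, 8, 11, 13, 18, 21, 27]
|A union B| = 11
Jaccard = 1/11 = 1/11

1/11


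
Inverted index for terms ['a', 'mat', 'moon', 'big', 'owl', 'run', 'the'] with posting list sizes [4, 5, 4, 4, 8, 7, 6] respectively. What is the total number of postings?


Summing posting list sizes:
'a': 4 postings
'mat': 5 postings
'moon': 4 postings
'big': 4 postings
'owl': 8 postings
'run': 7 postings
'the': 6 postings
Total = 4 + 5 + 4 + 4 + 8 + 7 + 6 = 38

38


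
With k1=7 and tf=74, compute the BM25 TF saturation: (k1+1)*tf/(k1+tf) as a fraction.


BM25 TF component = (k1+1)*tf / (k1+tf)
k1 = 7, tf = 74
Numerator = (7+1)*74 = 592
Denominator = 7 + 74 = 81
= 592/81 = 592/81

592/81


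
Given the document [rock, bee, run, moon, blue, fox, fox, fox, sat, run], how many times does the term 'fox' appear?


Document has 10 words
Scanning for 'fox':
Found at positions: [5, 6, 7]
Count = 3

3


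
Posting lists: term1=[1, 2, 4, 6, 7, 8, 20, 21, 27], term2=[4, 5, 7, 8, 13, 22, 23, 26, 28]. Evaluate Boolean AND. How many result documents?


Boolean AND: find intersection of posting lists
term1 docs: [1, 2, 4, 6, 7, 8, 20, 21, 27]
term2 docs: [4, 5, 7, 8, 13, 22, 23, 26, 28]
Intersection: [4, 7, 8]
|intersection| = 3

3


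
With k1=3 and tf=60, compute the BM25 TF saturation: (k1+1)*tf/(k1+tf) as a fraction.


BM25 TF component = (k1+1)*tf / (k1+tf)
k1 = 3, tf = 60
Numerator = (3+1)*60 = 240
Denominator = 3 + 60 = 63
= 240/63 = 80/21

80/21


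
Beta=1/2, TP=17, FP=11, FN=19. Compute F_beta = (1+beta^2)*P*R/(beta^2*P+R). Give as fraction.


P = TP/(TP+FP) = 17/28 = 17/28
R = TP/(TP+FN) = 17/36 = 17/36
beta^2 = 1/2^2 = 1/4
(1 + beta^2) = 5/4
Numerator = (1+beta^2)*P*R = 1445/4032
Denominator = beta^2*P + R = 17/112 + 17/36 = 629/1008
F_beta = 85/148

85/148


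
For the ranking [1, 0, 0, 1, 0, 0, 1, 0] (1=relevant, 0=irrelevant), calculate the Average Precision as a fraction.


Computing P@k for each relevant position:
Position 1: relevant, P@1 = 1/1 = 1
Position 2: not relevant
Position 3: not relevant
Position 4: relevant, P@4 = 2/4 = 1/2
Position 5: not relevant
Position 6: not relevant
Position 7: relevant, P@7 = 3/7 = 3/7
Position 8: not relevant
Sum of P@k = 1 + 1/2 + 3/7 = 27/14
AP = 27/14 / 3 = 9/14

9/14


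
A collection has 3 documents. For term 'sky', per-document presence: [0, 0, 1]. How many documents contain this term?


Checking each document for 'sky':
Doc 1: absent
Doc 2: absent
Doc 3: present
df = sum of presences = 0 + 0 + 1 = 1

1


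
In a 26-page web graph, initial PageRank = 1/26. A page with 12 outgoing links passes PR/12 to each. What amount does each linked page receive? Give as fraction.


Initial PR = 1/26 = 1/26
Outlinks = 12
Contribution per link = PR / outlinks
= 1/26 / 12
= 1/312

1/312


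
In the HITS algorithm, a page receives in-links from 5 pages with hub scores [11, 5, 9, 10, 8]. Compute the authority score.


Authority = sum of hub scores of in-linkers
In-link 1: hub score = 11
In-link 2: hub score = 5
In-link 3: hub score = 9
In-link 4: hub score = 10
In-link 5: hub score = 8
Authority = 11 + 5 + 9 + 10 + 8 = 43

43


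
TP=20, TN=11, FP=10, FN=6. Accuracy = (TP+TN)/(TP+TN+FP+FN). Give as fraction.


Accuracy = (TP + TN) / (TP + TN + FP + FN)
TP + TN = 20 + 11 = 31
Total = 20 + 11 + 10 + 6 = 47
Accuracy = 31 / 47 = 31/47

31/47


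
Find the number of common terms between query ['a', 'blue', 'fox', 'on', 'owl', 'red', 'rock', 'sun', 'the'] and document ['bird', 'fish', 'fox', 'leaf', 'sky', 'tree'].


Query terms: ['a', 'blue', 'fox', 'on', 'owl', 'red', 'rock', 'sun', 'the']
Document terms: ['bird', 'fish', 'fox', 'leaf', 'sky', 'tree']
Common terms: ['fox']
Overlap count = 1

1


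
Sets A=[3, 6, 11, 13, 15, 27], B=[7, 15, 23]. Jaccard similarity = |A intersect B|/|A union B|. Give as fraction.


A intersect B = [15]
|A intersect B| = 1
A union B = [3, 6, 7, 11, 13, 15, 23, 27]
|A union B| = 8
Jaccard = 1/8 = 1/8

1/8


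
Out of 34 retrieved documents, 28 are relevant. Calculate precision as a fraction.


Precision = relevant_retrieved / total_retrieved
= 28 / 34
= 28 / (28 + 6)
= 14/17

14/17


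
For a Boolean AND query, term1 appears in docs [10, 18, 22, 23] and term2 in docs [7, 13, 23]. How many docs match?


Boolean AND: find intersection of posting lists
term1 docs: [10, 18, 22, 23]
term2 docs: [7, 13, 23]
Intersection: [23]
|intersection| = 1

1


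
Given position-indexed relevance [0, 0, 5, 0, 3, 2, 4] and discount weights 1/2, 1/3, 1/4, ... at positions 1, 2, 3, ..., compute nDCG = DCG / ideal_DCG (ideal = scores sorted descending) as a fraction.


Position discount weights w_i = 1/(i+1) for i=1..7:
Weights = [1/2, 1/3, 1/4, 1/5, 1/6, 1/7, 1/8]
Actual relevance: [0, 0, 5, 0, 3, 2, 4]
DCG = 0/2 + 0/3 + 5/4 + 0/5 + 3/6 + 2/7 + 4/8 = 71/28
Ideal relevance (sorted desc): [5, 4, 3, 2, 0, 0, 0]
Ideal DCG = 5/2 + 4/3 + 3/4 + 2/5 + 0/6 + 0/7 + 0/8 = 299/60
nDCG = DCG / ideal_DCG = 71/28 / 299/60 = 1065/2093

1065/2093


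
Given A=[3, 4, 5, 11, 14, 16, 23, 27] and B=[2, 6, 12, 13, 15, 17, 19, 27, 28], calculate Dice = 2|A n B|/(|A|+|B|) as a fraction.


A intersect B = [27]
|A intersect B| = 1
|A| = 8, |B| = 9
Dice = 2*1 / (8+9)
= 2 / 17 = 2/17

2/17


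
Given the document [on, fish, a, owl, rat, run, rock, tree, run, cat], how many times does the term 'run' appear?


Document has 10 words
Scanning for 'run':
Found at positions: [5, 8]
Count = 2

2


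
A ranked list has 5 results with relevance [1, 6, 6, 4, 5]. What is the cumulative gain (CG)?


Cumulative Gain = sum of relevance scores
Position 1: rel=1, running sum=1
Position 2: rel=6, running sum=7
Position 3: rel=6, running sum=13
Position 4: rel=4, running sum=17
Position 5: rel=5, running sum=22
CG = 22

22


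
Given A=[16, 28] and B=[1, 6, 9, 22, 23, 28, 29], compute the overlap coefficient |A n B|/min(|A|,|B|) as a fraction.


A intersect B = [28]
|A intersect B| = 1
min(|A|, |B|) = min(2, 7) = 2
Overlap = 1 / 2 = 1/2

1/2


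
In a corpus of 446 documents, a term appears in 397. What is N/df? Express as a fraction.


IDF ratio = N / df
= 446 / 397
= 446/397

446/397


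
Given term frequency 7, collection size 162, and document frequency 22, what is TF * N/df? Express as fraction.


TF * (N/df)
= 7 * (162/22)
= 7 * 81/11
= 567/11

567/11


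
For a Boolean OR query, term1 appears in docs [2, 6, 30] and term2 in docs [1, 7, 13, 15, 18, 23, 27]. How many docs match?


Boolean OR: find union of posting lists
term1 docs: [2, 6, 30]
term2 docs: [1, 7, 13, 15, 18, 23, 27]
Union: [1, 2, 6, 7, 13, 15, 18, 23, 27, 30]
|union| = 10

10


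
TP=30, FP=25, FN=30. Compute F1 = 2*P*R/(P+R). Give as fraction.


F1 = 2 * P * R / (P + R)
P = TP/(TP+FP) = 30/55 = 6/11
R = TP/(TP+FN) = 30/60 = 1/2
2 * P * R = 2 * 6/11 * 1/2 = 6/11
P + R = 6/11 + 1/2 = 23/22
F1 = 6/11 / 23/22 = 12/23

12/23


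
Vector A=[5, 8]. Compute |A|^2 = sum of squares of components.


|A|^2 = sum of squared components
A[0]^2 = 5^2 = 25
A[1]^2 = 8^2 = 64
Sum = 25 + 64 = 89

89


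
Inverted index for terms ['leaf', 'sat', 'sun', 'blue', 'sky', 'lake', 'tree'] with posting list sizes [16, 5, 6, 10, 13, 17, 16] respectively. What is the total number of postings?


Summing posting list sizes:
'leaf': 16 postings
'sat': 5 postings
'sun': 6 postings
'blue': 10 postings
'sky': 13 postings
'lake': 17 postings
'tree': 16 postings
Total = 16 + 5 + 6 + 10 + 13 + 17 + 16 = 83

83


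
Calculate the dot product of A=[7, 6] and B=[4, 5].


Dot product = sum of element-wise products
A[0]*B[0] = 7*4 = 28
A[1]*B[1] = 6*5 = 30
Sum = 28 + 30 = 58

58


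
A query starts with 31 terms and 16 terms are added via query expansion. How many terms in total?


Original terms: 31
Expansion terms: 16
Total = 31 + 16 = 47

47


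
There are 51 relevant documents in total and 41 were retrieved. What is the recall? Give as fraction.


Recall = retrieved_relevant / total_relevant
= 41 / 51
= 41 / (41 + 10)
= 41/51

41/51


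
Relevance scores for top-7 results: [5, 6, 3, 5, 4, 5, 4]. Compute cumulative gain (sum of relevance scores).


Cumulative Gain = sum of relevance scores
Position 1: rel=5, running sum=5
Position 2: rel=6, running sum=11
Position 3: rel=3, running sum=14
Position 4: rel=5, running sum=19
Position 5: rel=4, running sum=23
Position 6: rel=5, running sum=28
Position 7: rel=4, running sum=32
CG = 32

32


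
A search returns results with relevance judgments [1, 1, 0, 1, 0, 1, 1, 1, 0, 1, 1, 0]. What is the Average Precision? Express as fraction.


Computing P@k for each relevant position:
Position 1: relevant, P@1 = 1/1 = 1
Position 2: relevant, P@2 = 2/2 = 1
Position 3: not relevant
Position 4: relevant, P@4 = 3/4 = 3/4
Position 5: not relevant
Position 6: relevant, P@6 = 4/6 = 2/3
Position 7: relevant, P@7 = 5/7 = 5/7
Position 8: relevant, P@8 = 6/8 = 3/4
Position 9: not relevant
Position 10: relevant, P@10 = 7/10 = 7/10
Position 11: relevant, P@11 = 8/11 = 8/11
Position 12: not relevant
Sum of P@k = 1 + 1 + 3/4 + 2/3 + 5/7 + 3/4 + 7/10 + 8/11 = 7286/1155
AP = 7286/1155 / 8 = 3643/4620

3643/4620


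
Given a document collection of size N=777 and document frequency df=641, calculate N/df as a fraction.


IDF ratio = N / df
= 777 / 641
= 777/641

777/641


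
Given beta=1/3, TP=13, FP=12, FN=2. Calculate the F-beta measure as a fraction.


P = TP/(TP+FP) = 13/25 = 13/25
R = TP/(TP+FN) = 13/15 = 13/15
beta^2 = 1/3^2 = 1/9
(1 + beta^2) = 10/9
Numerator = (1+beta^2)*P*R = 338/675
Denominator = beta^2*P + R = 13/225 + 13/15 = 208/225
F_beta = 13/24

13/24


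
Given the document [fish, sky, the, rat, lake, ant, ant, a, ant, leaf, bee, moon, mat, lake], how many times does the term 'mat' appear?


Document has 14 words
Scanning for 'mat':
Found at positions: [12]
Count = 1

1


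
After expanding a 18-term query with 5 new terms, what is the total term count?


Original terms: 18
Expansion terms: 5
Total = 18 + 5 = 23

23


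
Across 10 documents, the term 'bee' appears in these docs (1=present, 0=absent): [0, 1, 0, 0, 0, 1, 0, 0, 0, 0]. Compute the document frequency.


Checking each document for 'bee':
Doc 1: absent
Doc 2: present
Doc 3: absent
Doc 4: absent
Doc 5: absent
Doc 6: present
Doc 7: absent
Doc 8: absent
Doc 9: absent
Doc 10: absent
df = sum of presences = 0 + 1 + 0 + 0 + 0 + 1 + 0 + 0 + 0 + 0 = 2

2


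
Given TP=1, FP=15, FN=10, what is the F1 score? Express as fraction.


F1 = 2 * P * R / (P + R)
P = TP/(TP+FP) = 1/16 = 1/16
R = TP/(TP+FN) = 1/11 = 1/11
2 * P * R = 2 * 1/16 * 1/11 = 1/88
P + R = 1/16 + 1/11 = 27/176
F1 = 1/88 / 27/176 = 2/27

2/27


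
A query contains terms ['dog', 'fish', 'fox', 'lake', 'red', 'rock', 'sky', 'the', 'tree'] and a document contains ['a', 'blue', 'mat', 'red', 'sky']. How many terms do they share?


Query terms: ['dog', 'fish', 'fox', 'lake', 'red', 'rock', 'sky', 'the', 'tree']
Document terms: ['a', 'blue', 'mat', 'red', 'sky']
Common terms: ['red', 'sky']
Overlap count = 2

2


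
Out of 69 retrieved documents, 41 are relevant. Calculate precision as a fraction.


Precision = relevant_retrieved / total_retrieved
= 41 / 69
= 41 / (41 + 28)
= 41/69

41/69


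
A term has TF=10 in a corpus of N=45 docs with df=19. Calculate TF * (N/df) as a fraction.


TF * (N/df)
= 10 * (45/19)
= 10 * 45/19
= 450/19

450/19


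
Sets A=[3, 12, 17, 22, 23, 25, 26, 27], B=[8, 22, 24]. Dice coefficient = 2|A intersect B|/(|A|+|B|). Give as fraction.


A intersect B = [22]
|A intersect B| = 1
|A| = 8, |B| = 3
Dice = 2*1 / (8+3)
= 2 / 11 = 2/11

2/11


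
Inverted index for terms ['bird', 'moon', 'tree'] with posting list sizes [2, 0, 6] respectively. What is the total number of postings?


Summing posting list sizes:
'bird': 2 postings
'moon': 0 postings
'tree': 6 postings
Total = 2 + 0 + 6 = 8

8


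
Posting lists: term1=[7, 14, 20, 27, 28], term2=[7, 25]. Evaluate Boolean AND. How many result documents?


Boolean AND: find intersection of posting lists
term1 docs: [7, 14, 20, 27, 28]
term2 docs: [7, 25]
Intersection: [7]
|intersection| = 1

1


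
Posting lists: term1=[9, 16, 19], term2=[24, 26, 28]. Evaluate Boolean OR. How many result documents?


Boolean OR: find union of posting lists
term1 docs: [9, 16, 19]
term2 docs: [24, 26, 28]
Union: [9, 16, 19, 24, 26, 28]
|union| = 6

6


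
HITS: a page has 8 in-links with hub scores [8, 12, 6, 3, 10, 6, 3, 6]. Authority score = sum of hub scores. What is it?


Authority = sum of hub scores of in-linkers
In-link 1: hub score = 8
In-link 2: hub score = 12
In-link 3: hub score = 6
In-link 4: hub score = 3
In-link 5: hub score = 10
In-link 6: hub score = 6
In-link 7: hub score = 3
In-link 8: hub score = 6
Authority = 8 + 12 + 6 + 3 + 10 + 6 + 3 + 6 = 54

54


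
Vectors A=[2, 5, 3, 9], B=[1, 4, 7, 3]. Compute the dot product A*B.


Dot product = sum of element-wise products
A[0]*B[0] = 2*1 = 2
A[1]*B[1] = 5*4 = 20
A[2]*B[2] = 3*7 = 21
A[3]*B[3] = 9*3 = 27
Sum = 2 + 20 + 21 + 27 = 70

70


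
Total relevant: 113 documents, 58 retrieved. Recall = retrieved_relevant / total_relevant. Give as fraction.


Recall = retrieved_relevant / total_relevant
= 58 / 113
= 58 / (58 + 55)
= 58/113

58/113


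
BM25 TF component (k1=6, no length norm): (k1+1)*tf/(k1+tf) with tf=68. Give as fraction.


BM25 TF component = (k1+1)*tf / (k1+tf)
k1 = 6, tf = 68
Numerator = (6+1)*68 = 476
Denominator = 6 + 68 = 74
= 476/74 = 238/37

238/37


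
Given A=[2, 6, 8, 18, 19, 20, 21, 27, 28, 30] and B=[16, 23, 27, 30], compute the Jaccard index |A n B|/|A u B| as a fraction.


A intersect B = [27, 30]
|A intersect B| = 2
A union B = [2, 6, 8, 16, 18, 19, 20, 21, 23, 27, 28, 30]
|A union B| = 12
Jaccard = 2/12 = 1/6

1/6


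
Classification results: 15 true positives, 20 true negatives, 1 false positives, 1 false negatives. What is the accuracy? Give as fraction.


Accuracy = (TP + TN) / (TP + TN + FP + FN)
TP + TN = 15 + 20 = 35
Total = 15 + 20 + 1 + 1 = 37
Accuracy = 35 / 37 = 35/37

35/37


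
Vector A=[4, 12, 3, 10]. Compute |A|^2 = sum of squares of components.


|A|^2 = sum of squared components
A[0]^2 = 4^2 = 16
A[1]^2 = 12^2 = 144
A[2]^2 = 3^2 = 9
A[3]^2 = 10^2 = 100
Sum = 16 + 144 + 9 + 100 = 269

269


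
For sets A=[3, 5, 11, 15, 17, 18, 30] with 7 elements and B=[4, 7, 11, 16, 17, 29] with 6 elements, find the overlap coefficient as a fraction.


A intersect B = [11, 17]
|A intersect B| = 2
min(|A|, |B|) = min(7, 6) = 6
Overlap = 2 / 6 = 1/3

1/3


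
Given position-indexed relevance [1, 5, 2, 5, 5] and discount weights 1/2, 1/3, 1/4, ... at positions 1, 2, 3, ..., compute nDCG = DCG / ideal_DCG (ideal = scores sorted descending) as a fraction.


Position discount weights w_i = 1/(i+1) for i=1..5:
Weights = [1/2, 1/3, 1/4, 1/5, 1/6]
Actual relevance: [1, 5, 2, 5, 5]
DCG = 1/2 + 5/3 + 2/4 + 5/5 + 5/6 = 9/2
Ideal relevance (sorted desc): [5, 5, 5, 2, 1]
Ideal DCG = 5/2 + 5/3 + 5/4 + 2/5 + 1/6 = 359/60
nDCG = DCG / ideal_DCG = 9/2 / 359/60 = 270/359

270/359


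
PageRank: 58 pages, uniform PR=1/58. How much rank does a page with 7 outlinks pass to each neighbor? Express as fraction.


Initial PR = 1/58 = 1/58
Outlinks = 7
Contribution per link = PR / outlinks
= 1/58 / 7
= 1/406

1/406


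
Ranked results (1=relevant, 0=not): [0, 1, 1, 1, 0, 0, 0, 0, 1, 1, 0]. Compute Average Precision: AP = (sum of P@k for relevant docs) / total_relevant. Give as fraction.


Computing P@k for each relevant position:
Position 1: not relevant
Position 2: relevant, P@2 = 1/2 = 1/2
Position 3: relevant, P@3 = 2/3 = 2/3
Position 4: relevant, P@4 = 3/4 = 3/4
Position 5: not relevant
Position 6: not relevant
Position 7: not relevant
Position 8: not relevant
Position 9: relevant, P@9 = 4/9 = 4/9
Position 10: relevant, P@10 = 5/10 = 1/2
Position 11: not relevant
Sum of P@k = 1/2 + 2/3 + 3/4 + 4/9 + 1/2 = 103/36
AP = 103/36 / 5 = 103/180

103/180


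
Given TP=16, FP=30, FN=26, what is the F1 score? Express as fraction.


F1 = 2 * P * R / (P + R)
P = TP/(TP+FP) = 16/46 = 8/23
R = TP/(TP+FN) = 16/42 = 8/21
2 * P * R = 2 * 8/23 * 8/21 = 128/483
P + R = 8/23 + 8/21 = 352/483
F1 = 128/483 / 352/483 = 4/11

4/11


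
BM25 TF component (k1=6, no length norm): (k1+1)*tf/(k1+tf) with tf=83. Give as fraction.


BM25 TF component = (k1+1)*tf / (k1+tf)
k1 = 6, tf = 83
Numerator = (6+1)*83 = 581
Denominator = 6 + 83 = 89
= 581/89 = 581/89

581/89


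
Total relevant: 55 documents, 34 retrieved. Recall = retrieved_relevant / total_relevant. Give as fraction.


Recall = retrieved_relevant / total_relevant
= 34 / 55
= 34 / (34 + 21)
= 34/55

34/55


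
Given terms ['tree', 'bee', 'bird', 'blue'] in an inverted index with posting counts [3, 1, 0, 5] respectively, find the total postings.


Summing posting list sizes:
'tree': 3 postings
'bee': 1 postings
'bird': 0 postings
'blue': 5 postings
Total = 3 + 1 + 0 + 5 = 9

9


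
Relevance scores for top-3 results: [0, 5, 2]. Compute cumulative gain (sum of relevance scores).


Cumulative Gain = sum of relevance scores
Position 1: rel=0, running sum=0
Position 2: rel=5, running sum=5
Position 3: rel=2, running sum=7
CG = 7

7


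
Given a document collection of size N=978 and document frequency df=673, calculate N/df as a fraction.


IDF ratio = N / df
= 978 / 673
= 978/673

978/673


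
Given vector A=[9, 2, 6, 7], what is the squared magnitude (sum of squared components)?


|A|^2 = sum of squared components
A[0]^2 = 9^2 = 81
A[1]^2 = 2^2 = 4
A[2]^2 = 6^2 = 36
A[3]^2 = 7^2 = 49
Sum = 81 + 4 + 36 + 49 = 170

170


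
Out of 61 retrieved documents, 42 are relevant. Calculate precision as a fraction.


Precision = relevant_retrieved / total_retrieved
= 42 / 61
= 42 / (42 + 19)
= 42/61

42/61


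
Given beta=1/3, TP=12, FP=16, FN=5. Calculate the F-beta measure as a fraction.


P = TP/(TP+FP) = 12/28 = 3/7
R = TP/(TP+FN) = 12/17 = 12/17
beta^2 = 1/3^2 = 1/9
(1 + beta^2) = 10/9
Numerator = (1+beta^2)*P*R = 40/119
Denominator = beta^2*P + R = 1/21 + 12/17 = 269/357
F_beta = 120/269

120/269


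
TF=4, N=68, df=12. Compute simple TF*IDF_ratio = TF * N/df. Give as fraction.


TF * (N/df)
= 4 * (68/12)
= 4 * 17/3
= 68/3

68/3


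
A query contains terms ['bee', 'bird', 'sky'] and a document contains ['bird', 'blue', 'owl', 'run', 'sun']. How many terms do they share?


Query terms: ['bee', 'bird', 'sky']
Document terms: ['bird', 'blue', 'owl', 'run', 'sun']
Common terms: ['bird']
Overlap count = 1

1


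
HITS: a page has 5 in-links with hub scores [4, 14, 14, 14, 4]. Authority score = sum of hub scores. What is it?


Authority = sum of hub scores of in-linkers
In-link 1: hub score = 4
In-link 2: hub score = 14
In-link 3: hub score = 14
In-link 4: hub score = 14
In-link 5: hub score = 4
Authority = 4 + 14 + 14 + 14 + 4 = 50

50


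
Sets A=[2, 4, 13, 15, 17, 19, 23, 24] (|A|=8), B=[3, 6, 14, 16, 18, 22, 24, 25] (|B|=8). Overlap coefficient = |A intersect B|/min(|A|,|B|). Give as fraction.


A intersect B = [24]
|A intersect B| = 1
min(|A|, |B|) = min(8, 8) = 8
Overlap = 1 / 8 = 1/8

1/8


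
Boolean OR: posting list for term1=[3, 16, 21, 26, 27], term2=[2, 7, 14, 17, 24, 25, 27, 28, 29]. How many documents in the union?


Boolean OR: find union of posting lists
term1 docs: [3, 16, 21, 26, 27]
term2 docs: [2, 7, 14, 17, 24, 25, 27, 28, 29]
Union: [2, 3, 7, 14, 16, 17, 21, 24, 25, 26, 27, 28, 29]
|union| = 13

13
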